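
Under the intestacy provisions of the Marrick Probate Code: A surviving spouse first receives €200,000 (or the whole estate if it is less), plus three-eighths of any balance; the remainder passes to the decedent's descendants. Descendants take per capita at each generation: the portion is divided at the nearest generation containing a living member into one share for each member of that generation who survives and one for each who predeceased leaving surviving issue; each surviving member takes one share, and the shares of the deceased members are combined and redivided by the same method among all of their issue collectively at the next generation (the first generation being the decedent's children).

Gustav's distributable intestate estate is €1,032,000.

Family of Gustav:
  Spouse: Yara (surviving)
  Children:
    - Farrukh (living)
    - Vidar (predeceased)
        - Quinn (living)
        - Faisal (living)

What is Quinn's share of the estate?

Quinn receives €130,000.

Yara first takes €200,000, leaving a balance of €832,000. Yara then takes three-eighths of the balance (€312,000), for a total of €512,000. The remaining €520,000 passes to the descendants.
The descendants' portion (€520,000) is divided at the children's generation into 2 shares of €260,000. Farrukh takes €260,000. The remaining share for the deceased Vidar (€260,000) is carried to the next generation.
That pool (€260,000) is divided at the grandchildren's generation equally among Quinn and Faisal: €130,000 each.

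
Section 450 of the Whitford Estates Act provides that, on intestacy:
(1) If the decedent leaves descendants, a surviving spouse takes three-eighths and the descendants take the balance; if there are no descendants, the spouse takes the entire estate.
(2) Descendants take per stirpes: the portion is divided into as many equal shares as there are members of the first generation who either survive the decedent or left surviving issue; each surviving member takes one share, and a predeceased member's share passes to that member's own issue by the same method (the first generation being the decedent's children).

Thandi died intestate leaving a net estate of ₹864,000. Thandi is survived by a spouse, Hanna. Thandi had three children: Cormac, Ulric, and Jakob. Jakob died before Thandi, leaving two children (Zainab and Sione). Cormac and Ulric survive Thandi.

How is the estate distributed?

Hanna takes three-eighths of ₹864,000 = ₹324,000. The remaining ₹540,000 passes to the descendants.
The descendants' portion (₹540,000) is divided into 3 shares of ₹180,000: Cormac and Ulric each take ₹180,000; Jakob's ₹180,000 share passes to Jakob's issue.
Jakob's share (₹180,000) is divided into 2 shares of ₹90,000: Zainab and Sione each take ₹90,000.

Hanna: ₹324,000; Cormac: ₹180,000; Ulric: ₹180,000; Zainab: ₹90,000; Sione: ₹90,000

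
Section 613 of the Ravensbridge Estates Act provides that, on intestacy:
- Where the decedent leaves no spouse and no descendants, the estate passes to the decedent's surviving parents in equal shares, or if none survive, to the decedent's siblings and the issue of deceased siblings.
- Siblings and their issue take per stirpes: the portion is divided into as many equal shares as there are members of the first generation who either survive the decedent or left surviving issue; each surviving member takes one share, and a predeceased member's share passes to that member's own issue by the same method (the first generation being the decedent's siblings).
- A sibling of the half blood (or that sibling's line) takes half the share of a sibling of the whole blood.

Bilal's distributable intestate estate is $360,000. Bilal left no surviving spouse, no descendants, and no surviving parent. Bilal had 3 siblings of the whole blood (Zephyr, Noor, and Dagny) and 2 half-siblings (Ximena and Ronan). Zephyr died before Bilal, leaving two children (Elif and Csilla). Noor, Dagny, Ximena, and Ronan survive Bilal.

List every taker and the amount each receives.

The entire $360,000 passes to the siblings and their issue.
Counting each half-blood sibling's line as half a unit, there are 4 units in $360,000, so one unit is $90,000. Whole-blood lines (Zephyr, Noor, and Dagny) take $90,000 each; half-blood lines (Ximena and Ronan) take $45,000 each.
Zephyr's share ($90,000) is divided into 2 shares of $45,000: Elif and Csilla each take $45,000.

Elif: $45,000; Csilla: $45,000; Noor: $90,000; Dagny: $90,000; Ximena: $45,000; Ronan: $45,000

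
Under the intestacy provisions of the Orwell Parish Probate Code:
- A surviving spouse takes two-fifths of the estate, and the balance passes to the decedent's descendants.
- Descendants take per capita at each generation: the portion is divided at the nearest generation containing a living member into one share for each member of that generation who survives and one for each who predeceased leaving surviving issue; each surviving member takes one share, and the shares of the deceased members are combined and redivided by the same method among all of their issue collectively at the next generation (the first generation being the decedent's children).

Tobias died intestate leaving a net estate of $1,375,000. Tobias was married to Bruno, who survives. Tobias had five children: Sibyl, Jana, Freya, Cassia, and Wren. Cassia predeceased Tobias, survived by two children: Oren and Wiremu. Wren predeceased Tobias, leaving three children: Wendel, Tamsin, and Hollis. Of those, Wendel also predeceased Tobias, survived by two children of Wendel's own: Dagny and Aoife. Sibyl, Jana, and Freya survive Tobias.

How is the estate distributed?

Bruno: $550,000; Sibyl: $165,000; Jana: $165,000; Freya: $165,000; Oren: $66,000; Wiremu: $66,000; Dagny: $33,000; Aoife: $33,000; Tamsin: $66,000; Hollis: $66,000

Bruno takes two-fifths of $1,375,000 = $550,000. The remaining $825,000 passes to the descendants.
The descendants' portion ($825,000) is divided at the children's generation into 5 shares of $165,000. Sibyl, Jana, and Freya each take $165,000. The 2 shares of the deceased (Cassia and Wren) are combined into a pool of $330,000.
That pool ($330,000) is divided at the grandchildren's generation into 5 shares of $66,000. Oren, Wiremu, Tamsin, and Hollis each take $66,000. The remaining share for the deceased Wendel ($66,000) is carried to the next generation.
That pool ($66,000) is divided at the great-grandchildren's generation equally among Dagny and Aoife: $33,000 each.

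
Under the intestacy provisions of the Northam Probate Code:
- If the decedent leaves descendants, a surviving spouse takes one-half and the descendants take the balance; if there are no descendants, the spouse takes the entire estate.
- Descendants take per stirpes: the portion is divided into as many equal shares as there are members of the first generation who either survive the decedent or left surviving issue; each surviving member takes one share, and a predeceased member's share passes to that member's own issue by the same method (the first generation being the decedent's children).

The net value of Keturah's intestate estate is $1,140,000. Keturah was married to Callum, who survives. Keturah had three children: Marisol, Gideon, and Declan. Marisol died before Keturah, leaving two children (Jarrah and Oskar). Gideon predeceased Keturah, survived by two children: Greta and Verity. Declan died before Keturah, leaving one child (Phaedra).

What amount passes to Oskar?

Callum takes one-half of $1,140,000 = $570,000. The remaining $570,000 passes to the descendants.
The descendants' portion ($570,000) is divided into 3 shares of $190,000: Marisol's $190,000 share passes to Marisol's issue; Gideon's $190,000 share passes to Gideon's issue; Declan's $190,000 share passes to Declan's issue.
Marisol's share ($190,000) is divided into 2 shares of $95,000: Jarrah and Oskar each take $95,000.
Gideon's share ($190,000) is divided into 2 shares of $95,000: Greta and Verity each take $95,000.
Declan's share ($190,000) passes entirely to Phaedra.

Oskar receives $95,000.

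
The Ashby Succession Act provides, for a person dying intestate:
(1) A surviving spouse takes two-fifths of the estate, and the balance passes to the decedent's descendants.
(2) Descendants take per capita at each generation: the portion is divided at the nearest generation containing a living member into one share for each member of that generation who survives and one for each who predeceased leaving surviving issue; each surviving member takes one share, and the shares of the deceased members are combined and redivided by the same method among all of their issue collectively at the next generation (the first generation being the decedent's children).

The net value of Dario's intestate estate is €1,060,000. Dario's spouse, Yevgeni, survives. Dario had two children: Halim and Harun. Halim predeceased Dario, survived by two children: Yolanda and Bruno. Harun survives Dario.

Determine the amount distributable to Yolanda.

Yevgeni takes two-fifths of €1,060,000 = €424,000. The remaining €636,000 passes to the descendants.
The descendants' portion (€636,000) is divided at the children's generation into 2 shares of €318,000. Harun takes €318,000. The remaining share for the deceased Halim (€318,000) is carried to the next generation.
That pool (€318,000) is divided at the grandchildren's generation equally among Yolanda and Bruno: €159,000 each.

Yolanda receives €159,000.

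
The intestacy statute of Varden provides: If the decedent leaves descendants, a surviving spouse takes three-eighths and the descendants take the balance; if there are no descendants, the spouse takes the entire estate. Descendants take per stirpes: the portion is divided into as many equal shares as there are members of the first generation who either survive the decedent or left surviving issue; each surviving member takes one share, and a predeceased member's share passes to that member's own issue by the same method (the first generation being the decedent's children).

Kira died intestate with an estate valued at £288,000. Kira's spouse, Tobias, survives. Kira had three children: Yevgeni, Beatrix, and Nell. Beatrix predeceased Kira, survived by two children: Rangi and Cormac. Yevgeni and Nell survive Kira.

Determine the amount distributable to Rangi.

Rangi receives £30,000.

Tobias takes three-eighths of £288,000 = £108,000. The remaining £180,000 passes to the descendants.
The descendants' portion (£180,000) is divided into 3 shares of £60,000: Yevgeni and Nell each take £60,000; Beatrix's £60,000 share passes to Beatrix's issue.
Beatrix's share (£60,000) is divided into 2 shares of £30,000: Rangi and Cormac each take £30,000.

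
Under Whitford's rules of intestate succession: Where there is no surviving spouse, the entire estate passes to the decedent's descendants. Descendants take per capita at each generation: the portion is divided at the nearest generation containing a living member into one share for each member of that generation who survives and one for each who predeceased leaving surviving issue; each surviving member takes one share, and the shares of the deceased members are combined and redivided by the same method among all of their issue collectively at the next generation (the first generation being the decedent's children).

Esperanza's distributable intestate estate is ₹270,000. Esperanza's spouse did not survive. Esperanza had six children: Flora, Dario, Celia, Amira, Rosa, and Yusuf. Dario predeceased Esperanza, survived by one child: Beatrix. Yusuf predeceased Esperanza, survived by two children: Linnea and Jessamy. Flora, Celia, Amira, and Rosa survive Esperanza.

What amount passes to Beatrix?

Beatrix receives ₹30,000.

The entire ₹270,000 passes to the descendants.
That amount (₹270,000) is divided at the children's generation into 6 shares of ₹45,000. Flora, Celia, Amira, and Rosa each take ₹45,000. The 2 shares of the deceased (Dario and Yusuf) are combined into a pool of ₹90,000.
That pool (₹90,000) is divided at the grandchildren's generation equally among Beatrix, Linnea, and Jessamy: ₹30,000 each.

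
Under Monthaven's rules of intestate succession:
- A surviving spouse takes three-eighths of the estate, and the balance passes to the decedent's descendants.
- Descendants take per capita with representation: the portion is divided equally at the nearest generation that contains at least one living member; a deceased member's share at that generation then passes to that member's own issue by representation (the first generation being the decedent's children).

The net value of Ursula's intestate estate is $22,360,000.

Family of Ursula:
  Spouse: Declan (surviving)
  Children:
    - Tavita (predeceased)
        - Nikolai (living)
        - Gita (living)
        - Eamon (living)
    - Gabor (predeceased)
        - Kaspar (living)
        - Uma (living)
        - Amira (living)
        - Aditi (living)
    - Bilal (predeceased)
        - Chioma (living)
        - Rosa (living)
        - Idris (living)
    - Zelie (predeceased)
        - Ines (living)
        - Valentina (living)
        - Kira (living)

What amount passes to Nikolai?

Declan takes three-eighths of $22,360,000 = $8,385,000. The remaining $13,975,000 passes to the descendants.
No child survives, so the initial division is made at the grandchildren's generation.
The descendants' portion ($13,975,000) is divided into 13 shares of $1,075,000: Nikolai, Gita, Eamon, Kaspar, Uma, Amira, Aditi, Chioma, Rosa, Idris, Ines, Valentina, and Kira each take $1,075,000.

Nikolai receives $1,075,000.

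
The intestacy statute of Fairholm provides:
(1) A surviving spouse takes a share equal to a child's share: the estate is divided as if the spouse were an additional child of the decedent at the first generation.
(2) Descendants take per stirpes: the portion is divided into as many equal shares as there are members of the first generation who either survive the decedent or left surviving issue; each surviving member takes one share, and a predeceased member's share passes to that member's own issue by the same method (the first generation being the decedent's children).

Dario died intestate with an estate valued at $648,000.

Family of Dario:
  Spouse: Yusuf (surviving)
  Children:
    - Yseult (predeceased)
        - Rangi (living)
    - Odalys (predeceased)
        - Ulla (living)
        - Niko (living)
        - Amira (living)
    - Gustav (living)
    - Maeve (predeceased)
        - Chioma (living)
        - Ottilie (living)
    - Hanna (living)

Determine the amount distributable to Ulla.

Ulla receives $36,000.

The spouse counts as an additional share at the children's level, so there are 6 primary shares of $108,000. Yusuf takes one such share ($108,000).
The children's combined portion ($540,000) is divided into 5 shares of $108,000: Gustav and Hanna each take $108,000; Yseult's $108,000 share passes to Yseult's issue; Odalys's $108,000 share passes to Odalys's issue; Maeve's $108,000 share passes to Maeve's issue.
Yseult's share ($108,000) passes entirely to Rangi.
Odalys's share ($108,000) is divided into 3 shares of $36,000: Ulla, Niko, and Amira each take $36,000.
Maeve's share ($108,000) is divided into 2 shares of $54,000: Chioma and Ottilie each take $54,000.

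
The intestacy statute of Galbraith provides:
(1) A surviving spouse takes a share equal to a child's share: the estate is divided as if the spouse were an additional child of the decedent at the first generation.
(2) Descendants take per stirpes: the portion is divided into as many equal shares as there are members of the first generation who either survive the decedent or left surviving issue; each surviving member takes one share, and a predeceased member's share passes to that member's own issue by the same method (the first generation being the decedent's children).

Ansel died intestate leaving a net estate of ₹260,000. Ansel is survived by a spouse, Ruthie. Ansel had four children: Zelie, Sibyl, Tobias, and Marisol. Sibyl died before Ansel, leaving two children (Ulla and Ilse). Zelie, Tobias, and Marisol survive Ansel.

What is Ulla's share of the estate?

Ulla receives ₹26,000.

The spouse counts as an additional share at the children's level, so there are 5 primary shares of ₹52,000. Ruthie takes one such share (₹52,000).
The children's combined portion (₹208,000) is divided into 4 shares of ₹52,000: Zelie, Tobias, and Marisol each take ₹52,000; Sibyl's ₹52,000 share passes to Sibyl's issue.
Sibyl's share (₹52,000) is divided into 2 shares of ₹26,000: Ulla and Ilse each take ₹26,000.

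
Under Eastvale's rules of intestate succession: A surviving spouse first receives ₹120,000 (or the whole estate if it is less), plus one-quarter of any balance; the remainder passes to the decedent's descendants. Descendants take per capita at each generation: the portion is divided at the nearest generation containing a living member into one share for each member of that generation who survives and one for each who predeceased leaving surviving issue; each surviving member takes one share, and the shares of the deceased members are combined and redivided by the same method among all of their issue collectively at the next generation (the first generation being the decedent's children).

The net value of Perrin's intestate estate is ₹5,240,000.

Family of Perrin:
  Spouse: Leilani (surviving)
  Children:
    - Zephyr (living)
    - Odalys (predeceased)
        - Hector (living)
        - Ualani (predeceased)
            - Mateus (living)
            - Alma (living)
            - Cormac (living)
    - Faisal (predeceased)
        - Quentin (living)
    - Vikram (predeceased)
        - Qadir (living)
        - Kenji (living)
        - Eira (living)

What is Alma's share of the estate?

Alma receives ₹160,000.

Leilani first takes ₹120,000, leaving a balance of ₹5,120,000. Leilani then takes one-quarter of the balance (₹1,280,000), for a total of ₹1,400,000. The remaining ₹3,840,000 passes to the descendants.
The descendants' portion (₹3,840,000) is divided at the children's generation into 4 shares of ₹960,000. Zephyr takes ₹960,000. The 3 shares of the deceased (Odalys, Faisal, and Vikram) are combined into a pool of ₹2,880,000.
That pool (₹2,880,000) is divided at the grandchildren's generation into 6 shares of ₹480,000. Hector, Quentin, Qadir, Kenji, and Eira each take ₹480,000. The remaining share for the deceased Ualani (₹480,000) is carried to the next generation.
That pool (₹480,000) is divided at the great-grandchildren's generation equally among Mateus, Alma, and Cormac: ₹160,000 each.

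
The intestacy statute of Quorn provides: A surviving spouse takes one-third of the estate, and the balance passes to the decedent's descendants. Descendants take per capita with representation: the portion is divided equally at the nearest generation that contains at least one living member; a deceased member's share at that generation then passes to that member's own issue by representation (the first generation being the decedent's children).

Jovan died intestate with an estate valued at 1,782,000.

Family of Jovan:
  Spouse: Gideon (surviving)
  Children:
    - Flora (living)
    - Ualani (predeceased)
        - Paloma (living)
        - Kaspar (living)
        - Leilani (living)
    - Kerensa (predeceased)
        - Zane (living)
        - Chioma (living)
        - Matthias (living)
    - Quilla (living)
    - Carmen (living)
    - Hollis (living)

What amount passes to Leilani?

Gideon takes one-third of 1,782,000 = 594,000. The remaining 1,188,000 passes to the descendants.
The descendants' portion (1,188,000) is divided into 6 shares of 198,000: Flora, Quilla, Carmen, and Hollis each take 198,000; Ualani's 198,000 share passes to Ualani's issue; Kerensa's 198,000 share passes to Kerensa's issue.
Ualani's share (198,000) is divided into 3 shares of 66,000: Paloma, Kaspar, and Leilani each take 66,000.
Kerensa's share (198,000) is divided into 3 shares of 66,000: Zane, Chioma, and Matthias each take 66,000.

Leilani receives 66,000.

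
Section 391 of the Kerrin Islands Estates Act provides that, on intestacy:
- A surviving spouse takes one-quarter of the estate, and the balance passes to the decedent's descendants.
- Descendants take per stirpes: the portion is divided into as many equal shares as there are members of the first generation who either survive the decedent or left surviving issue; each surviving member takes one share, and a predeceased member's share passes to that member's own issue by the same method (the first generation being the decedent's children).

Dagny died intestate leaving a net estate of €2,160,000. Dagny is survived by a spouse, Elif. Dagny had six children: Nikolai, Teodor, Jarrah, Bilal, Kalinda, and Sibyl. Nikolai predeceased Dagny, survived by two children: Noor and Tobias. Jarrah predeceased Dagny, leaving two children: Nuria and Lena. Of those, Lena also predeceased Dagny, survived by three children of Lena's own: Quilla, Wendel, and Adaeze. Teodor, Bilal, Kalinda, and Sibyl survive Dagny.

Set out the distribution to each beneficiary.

Elif takes one-quarter of €2,160,000 = €540,000. The remaining €1,620,000 passes to the descendants.
The descendants' portion (€1,620,000) is divided into 6 shares of €270,000: Teodor, Bilal, Kalinda, and Sibyl each take €270,000; Nikolai's €270,000 share passes to Nikolai's issue; Jarrah's €270,000 share passes to Jarrah's issue.
Nikolai's share (€270,000) is divided into 2 shares of €135,000: Noor and Tobias each take €135,000.
Jarrah's share (€270,000) is divided into 2 shares of €135,000: Nuria takes €135,000; Lena's €135,000 share passes to Lena's issue.
Lena's share (€135,000) is divided into 3 shares of €45,000: Quilla, Wendel, and Adaeze each take €45,000.

Elif: €540,000; Noor: €135,000; Tobias: €135,000; Teodor: €270,000; Nuria: €135,000; Quilla: €45,000; Wendel: €45,000; Adaeze: €45,000; Bilal: €270,000; Kalinda: €270,000; Sibyl: €270,000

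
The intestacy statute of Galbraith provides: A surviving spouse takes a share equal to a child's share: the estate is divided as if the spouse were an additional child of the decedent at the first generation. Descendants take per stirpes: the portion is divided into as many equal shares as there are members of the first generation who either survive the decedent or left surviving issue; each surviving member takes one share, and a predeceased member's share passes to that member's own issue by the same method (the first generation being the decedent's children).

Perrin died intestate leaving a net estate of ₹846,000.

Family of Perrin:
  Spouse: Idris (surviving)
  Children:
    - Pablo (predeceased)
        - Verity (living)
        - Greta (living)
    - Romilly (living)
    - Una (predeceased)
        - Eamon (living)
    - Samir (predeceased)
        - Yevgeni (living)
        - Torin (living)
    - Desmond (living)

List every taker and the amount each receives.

Idris: ₹141,000; Verity: ₹70,500; Greta: ₹70,500; Romilly: ₹141,000; Eamon: ₹141,000; Yevgeni: ₹70,500; Torin: ₹70,500; Desmond: ₹141,000

The spouse counts as an additional share at the children's level, so there are 6 primary shares of ₹141,000. Idris takes one such share (₹141,000).
The children's combined portion (₹705,000) is divided into 5 shares of ₹141,000: Romilly and Desmond each take ₹141,000; Pablo's ₹141,000 share passes to Pablo's issue; Una's ₹141,000 share passes to Una's issue; Samir's ₹141,000 share passes to Samir's issue.
Pablo's share (₹141,000) is divided into 2 shares of ₹70,500: Verity and Greta each take ₹70,500.
Una's share (₹141,000) passes entirely to Eamon.
Samir's share (₹141,000) is divided into 2 shares of ₹70,500: Yevgeni and Torin each take ₹70,500.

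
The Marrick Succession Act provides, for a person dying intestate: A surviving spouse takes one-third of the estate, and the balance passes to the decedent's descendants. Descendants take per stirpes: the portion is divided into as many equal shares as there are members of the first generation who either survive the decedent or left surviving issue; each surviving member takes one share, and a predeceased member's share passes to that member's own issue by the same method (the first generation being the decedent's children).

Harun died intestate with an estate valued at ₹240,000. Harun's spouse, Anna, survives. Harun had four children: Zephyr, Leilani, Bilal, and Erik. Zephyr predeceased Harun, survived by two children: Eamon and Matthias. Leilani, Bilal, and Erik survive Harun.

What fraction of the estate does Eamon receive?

Eamon receives 1/12 of the estate.

Anna takes one-third of ₹240,000 = ₹80,000. The remaining ₹160,000 passes to the descendants.
The descendants' portion (₹160,000) is divided into 4 shares of ₹40,000: Leilani, Bilal, and Erik each take ₹40,000; Zephyr's ₹40,000 share passes to Zephyr's issue.
Zephyr's share (₹40,000) is divided into 2 shares of ₹20,000: Eamon and Matthias each take ₹20,000.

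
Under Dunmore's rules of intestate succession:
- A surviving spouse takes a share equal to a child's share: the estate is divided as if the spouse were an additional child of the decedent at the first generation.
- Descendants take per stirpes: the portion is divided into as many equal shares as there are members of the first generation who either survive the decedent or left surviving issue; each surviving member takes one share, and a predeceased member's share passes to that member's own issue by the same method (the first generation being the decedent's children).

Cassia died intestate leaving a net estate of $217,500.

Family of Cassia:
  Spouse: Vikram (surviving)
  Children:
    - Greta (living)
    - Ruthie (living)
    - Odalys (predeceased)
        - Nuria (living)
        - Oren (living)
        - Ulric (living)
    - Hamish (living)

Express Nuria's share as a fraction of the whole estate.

The spouse counts as an additional share at the children's level, so there are 5 primary shares of $43,500. Vikram takes one such share ($43,500).
The children's combined portion ($174,000) is divided into 4 shares of $43,500: Greta, Ruthie, and Hamish each take $43,500; Odalys's $43,500 share passes to Odalys's issue.
Odalys's share ($43,500) is divided into 3 shares of $14,500: Nuria, Oren, and Ulric each take $14,500.

Nuria receives 1/15 of the estate.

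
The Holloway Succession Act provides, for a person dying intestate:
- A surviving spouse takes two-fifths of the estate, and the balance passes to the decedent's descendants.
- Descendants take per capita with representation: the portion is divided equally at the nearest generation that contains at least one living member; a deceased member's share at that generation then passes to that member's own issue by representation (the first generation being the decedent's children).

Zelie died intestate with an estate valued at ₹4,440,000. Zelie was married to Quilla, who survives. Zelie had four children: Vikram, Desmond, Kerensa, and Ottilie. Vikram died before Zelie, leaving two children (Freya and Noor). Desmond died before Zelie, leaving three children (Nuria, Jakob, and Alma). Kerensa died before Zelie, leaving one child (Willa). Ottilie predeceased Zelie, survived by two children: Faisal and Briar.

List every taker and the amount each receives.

Quilla takes two-fifths of ₹4,440,000 = ₹1,776,000. The remaining ₹2,664,000 passes to the descendants.
No child survives, so the initial division is made at the grandchildren's generation.
The descendants' portion (₹2,664,000) is divided into 8 shares of ₹333,000: Freya, Noor, Nuria, Jakob, Alma, Willa, Faisal, and Briar each take ₹333,000.

Quilla: ₹1,776,000; Freya: ₹333,000; Noor: ₹333,000; Nuria: ₹333,000; Jakob: ₹333,000; Alma: ₹333,000; Willa: ₹333,000; Faisal: ₹333,000; Briar: ₹333,000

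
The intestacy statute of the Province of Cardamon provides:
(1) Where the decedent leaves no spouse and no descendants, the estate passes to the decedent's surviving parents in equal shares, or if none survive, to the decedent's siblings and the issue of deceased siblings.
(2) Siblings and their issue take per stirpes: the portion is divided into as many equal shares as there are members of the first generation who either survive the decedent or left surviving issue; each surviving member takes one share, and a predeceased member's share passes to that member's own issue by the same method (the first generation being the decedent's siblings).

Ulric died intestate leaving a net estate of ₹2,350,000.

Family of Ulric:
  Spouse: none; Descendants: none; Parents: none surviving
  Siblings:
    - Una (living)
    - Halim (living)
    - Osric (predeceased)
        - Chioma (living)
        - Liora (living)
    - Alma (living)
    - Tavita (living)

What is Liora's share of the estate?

The entire ₹2,350,000 passes to the siblings and their issue.
That amount (₹2,350,000) is divided into 5 shares of ₹470,000: Una, Halim, Alma, and Tavita each take ₹470,000; Osric's ₹470,000 share passes to Osric's issue.
Osric's share (₹470,000) is divided into 2 shares of ₹235,000: Chioma and Liora each take ₹235,000.

Liora receives ₹235,000.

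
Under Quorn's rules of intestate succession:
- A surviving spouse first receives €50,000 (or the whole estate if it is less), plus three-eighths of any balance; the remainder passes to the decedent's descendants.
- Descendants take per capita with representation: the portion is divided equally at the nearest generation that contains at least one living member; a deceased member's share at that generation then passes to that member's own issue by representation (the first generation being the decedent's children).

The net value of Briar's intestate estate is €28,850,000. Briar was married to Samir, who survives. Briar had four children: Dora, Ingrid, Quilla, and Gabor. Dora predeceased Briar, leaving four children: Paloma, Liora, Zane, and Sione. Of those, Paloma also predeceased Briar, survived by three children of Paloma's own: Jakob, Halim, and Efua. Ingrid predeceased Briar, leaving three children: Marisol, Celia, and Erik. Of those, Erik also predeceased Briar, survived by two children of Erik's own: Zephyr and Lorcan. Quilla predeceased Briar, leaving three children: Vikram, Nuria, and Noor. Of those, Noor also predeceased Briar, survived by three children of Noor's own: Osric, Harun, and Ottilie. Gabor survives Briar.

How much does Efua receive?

Samir first takes €50,000, leaving a balance of €28,800,000. Samir then takes three-eighths of the balance (€10,800,000), for a total of €10,850,000. The remaining €18,000,000 passes to the descendants.
The descendants' portion (€18,000,000) is divided into 4 shares of €4,500,000: Gabor takes €4,500,000; Dora's €4,500,000 share passes to Dora's issue; Ingrid's €4,500,000 share passes to Ingrid's issue; Quilla's €4,500,000 share passes to Quilla's issue.
Dora's share (€4,500,000) is divided into 4 shares of €1,125,000: Liora, Zane, and Sione each take €1,125,000; Paloma's €1,125,000 share passes to Paloma's issue.
Paloma's share (€1,125,000) is divided into 3 shares of €375,000: Jakob, Halim, and Efua each take €375,000.
Ingrid's share (€4,500,000) is divided into 3 shares of €1,500,000: Marisol and Celia each take €1,500,000; Erik's €1,500,000 share passes to Erik's issue.
Erik's share (€1,500,000) is divided into 2 shares of €750,000: Zephyr and Lorcan each take €750,000.
Quilla's share (€4,500,000) is divided into 3 shares of €1,500,000: Vikram and Nuria each take €1,500,000; Noor's €1,500,000 share passes to Noor's issue.
Noor's share (€1,500,000) is divided into 3 shares of €500,000: Osric, Harun, and Ottilie each take €500,000.

Efua receives €375,000.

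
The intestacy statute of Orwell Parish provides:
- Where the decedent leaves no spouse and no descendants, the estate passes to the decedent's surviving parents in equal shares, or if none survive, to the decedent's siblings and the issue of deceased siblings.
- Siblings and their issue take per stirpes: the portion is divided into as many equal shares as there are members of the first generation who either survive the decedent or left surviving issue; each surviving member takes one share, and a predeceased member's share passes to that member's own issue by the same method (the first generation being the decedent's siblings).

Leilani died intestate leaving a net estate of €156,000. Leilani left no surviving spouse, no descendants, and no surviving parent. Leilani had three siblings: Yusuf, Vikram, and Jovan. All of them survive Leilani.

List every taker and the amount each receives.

The entire €156,000 passes to the siblings and their issue.
That amount (€156,000) is divided into 3 shares of €52,000: Yusuf, Vikram, and Jovan each take €52,000.

Yusuf: €52,000; Vikram: €52,000; Jovan: €52,000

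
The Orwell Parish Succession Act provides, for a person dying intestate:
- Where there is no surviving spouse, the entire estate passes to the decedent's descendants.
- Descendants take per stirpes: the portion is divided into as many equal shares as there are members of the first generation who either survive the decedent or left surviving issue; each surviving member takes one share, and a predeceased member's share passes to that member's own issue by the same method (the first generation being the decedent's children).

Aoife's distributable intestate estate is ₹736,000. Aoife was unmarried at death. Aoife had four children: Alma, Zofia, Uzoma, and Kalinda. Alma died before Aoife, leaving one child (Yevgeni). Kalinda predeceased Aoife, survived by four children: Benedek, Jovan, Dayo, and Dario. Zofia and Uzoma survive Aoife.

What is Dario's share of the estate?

The entire ₹736,000 passes to the descendants.
That amount (₹736,000) is divided into 4 shares of ₹184,000: Zofia and Uzoma each take ₹184,000; Alma's ₹184,000 share passes to Alma's issue; Kalinda's ₹184,000 share passes to Kalinda's issue.
Alma's share (₹184,000) passes entirely to Yevgeni.
Kalinda's share (₹184,000) is divided into 4 shares of ₹46,000: Benedek, Jovan, Dayo, and Dario each take ₹46,000.

Dario receives ₹46,000.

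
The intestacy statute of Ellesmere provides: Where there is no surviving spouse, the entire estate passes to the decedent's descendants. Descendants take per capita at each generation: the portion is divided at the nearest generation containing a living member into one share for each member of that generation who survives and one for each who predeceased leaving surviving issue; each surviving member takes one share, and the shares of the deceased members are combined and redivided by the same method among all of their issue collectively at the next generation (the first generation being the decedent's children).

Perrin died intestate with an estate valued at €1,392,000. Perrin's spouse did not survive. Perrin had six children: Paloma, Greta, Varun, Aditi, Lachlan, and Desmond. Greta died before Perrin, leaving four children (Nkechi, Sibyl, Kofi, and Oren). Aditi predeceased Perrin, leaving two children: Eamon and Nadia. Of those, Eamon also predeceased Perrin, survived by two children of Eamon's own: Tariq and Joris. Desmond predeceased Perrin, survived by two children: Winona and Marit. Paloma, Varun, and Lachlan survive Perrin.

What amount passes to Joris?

Joris receives €43,500.

The entire €1,392,000 passes to the descendants.
That amount (€1,392,000) is divided at the children's generation into 6 shares of €232,000. Paloma, Varun, and Lachlan each take €232,000. The 3 shares of the deceased (Greta, Aditi, and Desmond) are combined into a pool of €696,000.
That pool (€696,000) is divided at the grandchildren's generation into 8 shares of €87,000. Nkechi, Sibyl, Kofi, Oren, Nadia, Winona, and Marit each take €87,000. The remaining share for the deceased Eamon (€87,000) is carried to the next generation.
That pool (€87,000) is divided at the great-grandchildren's generation equally among Tariq and Joris: €43,500 each.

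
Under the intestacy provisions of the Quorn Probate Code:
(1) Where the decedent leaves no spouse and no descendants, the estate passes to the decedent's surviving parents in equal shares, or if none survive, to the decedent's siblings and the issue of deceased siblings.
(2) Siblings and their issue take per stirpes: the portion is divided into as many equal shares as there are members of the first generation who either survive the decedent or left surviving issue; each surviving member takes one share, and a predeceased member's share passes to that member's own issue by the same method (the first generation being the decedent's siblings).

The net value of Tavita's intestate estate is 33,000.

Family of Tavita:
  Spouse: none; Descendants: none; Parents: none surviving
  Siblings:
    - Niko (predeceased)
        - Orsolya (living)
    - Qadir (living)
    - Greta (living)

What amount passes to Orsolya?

The entire 33,000 passes to the siblings and their issue.
That amount (33,000) is divided into 3 shares of 11,000: Qadir and Greta each take 11,000; Niko's 11,000 share passes to Niko's issue.
Niko's share (11,000) passes entirely to Orsolya.

Orsolya receives 11,000.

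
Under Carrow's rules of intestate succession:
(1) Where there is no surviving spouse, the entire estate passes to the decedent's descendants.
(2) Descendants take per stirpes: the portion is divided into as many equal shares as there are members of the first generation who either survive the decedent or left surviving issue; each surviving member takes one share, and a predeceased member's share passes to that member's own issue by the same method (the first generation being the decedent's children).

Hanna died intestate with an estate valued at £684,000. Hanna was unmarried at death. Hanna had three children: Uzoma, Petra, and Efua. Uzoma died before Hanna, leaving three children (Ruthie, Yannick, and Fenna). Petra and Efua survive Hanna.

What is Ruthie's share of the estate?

Ruthie receives £76,000.

The entire £684,000 passes to the descendants.
That amount (£684,000) is divided into 3 shares of £228,000: Petra and Efua each take £228,000; Uzoma's £228,000 share passes to Uzoma's issue.
Uzoma's share (£228,000) is divided into 3 shares of £76,000: Ruthie, Yannick, and Fenna each take £76,000.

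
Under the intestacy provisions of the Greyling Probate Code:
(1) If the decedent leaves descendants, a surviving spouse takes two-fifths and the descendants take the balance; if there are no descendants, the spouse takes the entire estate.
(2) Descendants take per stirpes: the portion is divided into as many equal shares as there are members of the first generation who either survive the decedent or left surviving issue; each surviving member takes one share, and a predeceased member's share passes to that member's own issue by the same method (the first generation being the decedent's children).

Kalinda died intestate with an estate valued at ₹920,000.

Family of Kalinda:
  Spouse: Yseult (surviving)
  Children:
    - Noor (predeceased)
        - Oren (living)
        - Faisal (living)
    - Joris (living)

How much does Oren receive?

Yseult takes two-fifths of ₹920,000 = ₹368,000. The remaining ₹552,000 passes to the descendants.
The descendants' portion (₹552,000) is divided into 2 shares of ₹276,000: Joris takes ₹276,000; Noor's ₹276,000 share passes to Noor's issue.
Noor's share (₹276,000) is divided into 2 shares of ₹138,000: Oren and Faisal each take ₹138,000.

Oren receives ₹138,000.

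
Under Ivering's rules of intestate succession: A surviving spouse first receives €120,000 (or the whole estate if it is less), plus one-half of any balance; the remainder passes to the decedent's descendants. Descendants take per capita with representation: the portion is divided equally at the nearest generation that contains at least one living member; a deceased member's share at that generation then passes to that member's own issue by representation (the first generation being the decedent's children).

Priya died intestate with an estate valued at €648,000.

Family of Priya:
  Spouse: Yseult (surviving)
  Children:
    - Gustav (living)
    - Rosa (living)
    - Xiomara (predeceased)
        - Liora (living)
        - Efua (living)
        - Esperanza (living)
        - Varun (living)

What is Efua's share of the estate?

Yseult first takes €120,000, leaving a balance of €528,000. Yseult then takes one-half of the balance (€264,000), for a total of €384,000. The remaining €264,000 passes to the descendants.
The descendants' portion (€264,000) is divided into 3 shares of €88,000: Gustav and Rosa each take €88,000; Xiomara's €88,000 share passes to Xiomara's issue.
Xiomara's share (€88,000) is divided into 4 shares of €22,000: Liora, Efua, Esperanza, and Varun each take €22,000.

Efua receives €22,000.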